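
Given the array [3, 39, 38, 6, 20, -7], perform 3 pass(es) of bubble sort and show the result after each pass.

After pass 1: [3, 38, 6, 20, -7, 39] (4 swaps)
After pass 2: [3, 6, 20, -7, 38, 39] (3 swaps)
After pass 3: [3, 6, -7, 20, 38, 39] (1 swaps)
Total swaps: 8


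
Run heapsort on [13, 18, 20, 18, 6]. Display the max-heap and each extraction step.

Build heap: [20, 18, 13, 18, 6]
Extract 20: [18, 18, 13, 6, 20]
Extract 18: [18, 6, 13, 18, 20]
Extract 18: [13, 6, 18, 18, 20]
Extract 13: [6, 13, 18, 18, 20]


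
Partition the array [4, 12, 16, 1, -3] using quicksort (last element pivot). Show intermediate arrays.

Partition 1: pivot=-3 at index 0 -> [-3, 12, 16, 1, 4]
Partition 2: pivot=4 at index 2 -> [-3, 1, 4, 12, 16]
Partition 3: pivot=16 at index 4 -> [-3, 1, 4, 12, 16]


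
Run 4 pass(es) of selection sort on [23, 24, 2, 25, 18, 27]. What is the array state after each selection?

Pass 1: Select minimum 2 at index 2, swap -> [2, 24, 23, 25, 18, 27]
Pass 2: Select minimum 18 at index 4, swap -> [2, 18, 23, 25, 24, 27]
Pass 3: Select minimum 23 at index 2, swap -> [2, 18, 23, 25, 24, 27]
Pass 4: Select minimum 24 at index 4, swap -> [2, 18, 23, 24, 25, 27]


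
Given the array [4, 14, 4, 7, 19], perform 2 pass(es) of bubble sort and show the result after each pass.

After pass 1: [4, 4, 7, 14, 19] (2 swaps)
After pass 2: [4, 4, 7, 14, 19] (0 swaps)
Total swaps: 2


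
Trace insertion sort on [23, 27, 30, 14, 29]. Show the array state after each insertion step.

First element 23 is already 'sorted'
Insert 27: shifted 0 elements -> [23, 27, 30, 14, 29]
Insert 30: shifted 0 elements -> [23, 27, 30, 14, 29]
Insert 14: shifted 3 elements -> [14, 23, 27, 30, 29]
Insert 29: shifted 1 elements -> [14, 23, 27, 29, 30]


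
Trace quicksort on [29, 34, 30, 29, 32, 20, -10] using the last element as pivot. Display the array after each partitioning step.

Partition 1: pivot=-10 at index 0 -> [-10, 34, 30, 29, 32, 20, 29]
Partition 2: pivot=29 at index 3 -> [-10, 29, 20, 29, 32, 30, 34]
Partition 3: pivot=20 at index 1 -> [-10, 20, 29, 29, 32, 30, 34]
Partition 4: pivot=34 at index 6 -> [-10, 20, 29, 29, 32, 30, 34]
Partition 5: pivot=30 at index 4 -> [-10, 20, 29, 29, 30, 32, 34]


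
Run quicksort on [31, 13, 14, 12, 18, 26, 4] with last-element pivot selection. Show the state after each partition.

Partition 1: pivot=4 at index 0 -> [4, 13, 14, 12, 18, 26, 31]
Partition 2: pivot=31 at index 6 -> [4, 13, 14, 12, 18, 26, 31]
Partition 3: pivot=26 at index 5 -> [4, 13, 14, 12, 18, 26, 31]
Partition 4: pivot=18 at index 4 -> [4, 13, 14, 12, 18, 26, 31]
Partition 5: pivot=12 at index 1 -> [4, 12, 14, 13, 18, 26, 31]
Partition 6: pivot=13 at index 2 -> [4, 12, 13, 14, 18, 26, 31]


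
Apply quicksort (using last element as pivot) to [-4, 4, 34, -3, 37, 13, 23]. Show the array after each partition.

Partition 1: pivot=23 at index 4 -> [-4, 4, -3, 13, 23, 34, 37]
Partition 2: pivot=13 at index 3 -> [-4, 4, -3, 13, 23, 34, 37]
Partition 3: pivot=-3 at index 1 -> [-4, -3, 4, 13, 23, 34, 37]
Partition 4: pivot=37 at index 6 -> [-4, -3, 4, 13, 23, 34, 37]


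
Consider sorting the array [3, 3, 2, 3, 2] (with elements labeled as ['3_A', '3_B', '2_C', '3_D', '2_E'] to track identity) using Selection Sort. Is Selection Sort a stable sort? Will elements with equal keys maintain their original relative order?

Trace Selection Sort on the labeled array (the key is the number; the letter only tracks identity):
  Pass 1: minimum of unsorted part is 2_C at index 2; swap it with 3_A at index 0 -> [2_C, 3_B, 3_A, 3_D, 2_E]
  Pass 2: minimum of unsorted part is 2_E at index 4; swap it with 3_B at index 1 -> [2_C, 2_E, 3_A, 3_D, 3_B]
  Pass 3: minimum 3_A is already at index 2; no swap -> [2_C, 2_E, 3_A, 3_D, 3_B]
  Pass 4: minimum 3_D is already at index 3; no swap -> [2_C, 2_E, 3_A, 3_D, 3_B]
Final order: [2_C, 2_E, 3_A, 3_D, 3_B]
Equal keys:
  value 2: originally 2_C, 2_E; after sorting 2_C, 2_E -> order preserved
  value 3: originally 3_A, 3_B, 3_D; after sorting 3_A, 3_D, 3_B -> order changed
Equal keys were reordered, so Selection Sort is not stable: the long-range swap that moves the minimum into place can carry an element past an equal key. (One such input is enough; an unstable sort may happen to preserve order on other inputs, but it gives no guarantee.)
Answer: Not stable


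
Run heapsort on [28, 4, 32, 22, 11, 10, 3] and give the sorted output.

Build heap: [32, 22, 28, 4, 11, 10, 3]
Extract 32: [28, 22, 10, 4, 11, 3, 32]
Extract 28: [22, 11, 10, 4, 3, 28, 32]
Extract 22: [11, 4, 10, 3, 22, 28, 32]
Extract 11: [10, 4, 3, 11, 22, 28, 32]
Extract 10: [4, 3, 10, 11, 22, 28, 32]
Extract 4: [3, 4, 10, 11, 22, 28, 32]


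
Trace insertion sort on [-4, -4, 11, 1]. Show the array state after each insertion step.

First element -4 is already 'sorted'
Insert -4: shifted 0 elements -> [-4, -4, 11, 1]
Insert 11: shifted 0 elements -> [-4, -4, 11, 1]
Insert 1: shifted 1 elements -> [-4, -4, 1, 11]


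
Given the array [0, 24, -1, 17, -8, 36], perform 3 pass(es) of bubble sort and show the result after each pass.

After pass 1: [0, -1, 17, -8, 24, 36] (3 swaps)
After pass 2: [-1, 0, -8, 17, 24, 36] (2 swaps)
After pass 3: [-1, -8, 0, 17, 24, 36] (1 swaps)
Total swaps: 6


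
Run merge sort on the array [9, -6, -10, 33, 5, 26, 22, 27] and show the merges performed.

Divide and conquer:
  Merge [9] + [-6] -> [-6, 9]
  Merge [-10] + [33] -> [-10, 33]
  Merge [-6, 9] + [-10, 33] -> [-10, -6, 9, 33]
  Merge [5] + [26] -> [5, 26]
  Merge [22] + [27] -> [22, 27]
  Merge [5, 26] + [22, 27] -> [5, 22, 26, 27]
  Merge [-10, -6, 9, 33] + [5, 22, 26, 27] -> [-10, -6, 5, 9, 22, 26, 27, 33]


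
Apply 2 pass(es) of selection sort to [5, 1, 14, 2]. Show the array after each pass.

Pass 1: Select minimum 1 at index 1, swap -> [1, 5, 14, 2]
Pass 2: Select minimum 2 at index 3, swap -> [1, 2, 14, 5]


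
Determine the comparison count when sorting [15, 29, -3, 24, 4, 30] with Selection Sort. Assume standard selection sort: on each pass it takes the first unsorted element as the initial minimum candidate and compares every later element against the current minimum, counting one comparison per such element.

Pass 1: scan indices 1..5 for the minimum = 5 comparison(s); min is -3, place at index 0 -> [-3, 29, 15, 24, 4, 30]
Pass 2: scan indices 2..5 for the minimum = 4 comparison(s); min is 4, place at index 1 -> [-3, 4, 15, 24, 29, 30]
Pass 3: scan indices 3..5 for the minimum = 3 comparison(s); min is 15, place at index 2 -> [-3, 4, 15, 24, 29, 30]
Pass 4: scan indices 4..5 for the minimum = 2 comparison(s); min is 24, place at index 3 -> [-3, 4, 15, 24, 29, 30]
Pass 5: scan indices 5..5 for the minimum = 1 comparison(s); min is 29, place at index 4 -> [-3, 4, 15, 24, 29, 30]
Selection sort always scans the whole unsorted suffix, so the count is (n-1) + (n-2) + ... + 1 = n(n-1)/2 = 6*5/2 = 15 regardless of the input order.
Total comparisons: 5 + 4 + 3 + 2 + 1 = 15


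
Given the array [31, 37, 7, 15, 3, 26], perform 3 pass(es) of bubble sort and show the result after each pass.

After pass 1: [31, 7, 15, 3, 26, 37] (4 swaps)
After pass 2: [7, 15, 3, 26, 31, 37] (4 swaps)
After pass 3: [7, 3, 15, 26, 31, 37] (1 swaps)
Total swaps: 9


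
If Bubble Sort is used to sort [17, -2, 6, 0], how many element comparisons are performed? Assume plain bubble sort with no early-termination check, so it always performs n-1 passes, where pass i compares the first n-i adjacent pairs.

Pass 1: compare adjacent pairs (0,1)..(2,3) = 3 comparison(s), 3 swap(s) -> [-2, 6, 0, 17]
Pass 2: compare adjacent pairs (0,1)..(1,2) = 2 comparison(s), 1 swap(s) -> [-2, 0, 6, 17]
Pass 3: compare adjacent pairs (0,1)..(0,1) = 1 comparison(s), 0 swap(s) -> [-2, 0, 6, 17]
Total comparisons: 3 + 2 + 1 = 6


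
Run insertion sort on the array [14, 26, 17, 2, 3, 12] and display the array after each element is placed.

First element 14 is already 'sorted'
Insert 26: shifted 0 elements -> [14, 26, 17, 2, 3, 12]
Insert 17: shifted 1 elements -> [14, 17, 26, 2, 3, 12]
Insert 2: shifted 3 elements -> [2, 14, 17, 26, 3, 12]
Insert 3: shifted 3 elements -> [2, 3, 14, 17, 26, 12]
Insert 12: shifted 3 elements -> [2, 3, 12, 14, 17, 26]


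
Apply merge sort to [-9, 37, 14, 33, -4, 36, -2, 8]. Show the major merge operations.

Divide and conquer:
  Merge [-9] + [37] -> [-9, 37]
  Merge [14] + [33] -> [14, 33]
  Merge [-9, 37] + [14, 33] -> [-9, 14, 33, 37]
  Merge [-4] + [36] -> [-4, 36]
  Merge [-2] + [8] -> [-2, 8]
  Merge [-4, 36] + [-2, 8] -> [-4, -2, 8, 36]
  Merge [-9, 14, 33, 37] + [-4, -2, 8, 36] -> [-9, -4, -2, 8, 14, 33, 36, 37]


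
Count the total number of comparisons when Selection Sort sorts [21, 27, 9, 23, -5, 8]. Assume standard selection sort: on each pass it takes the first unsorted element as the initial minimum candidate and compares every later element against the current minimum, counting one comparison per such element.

Pass 1: scan indices 1..5 for the minimum = 5 comparison(s); min is -5, place at index 0 -> [-5, 27, 9, 23, 21, 8]
Pass 2: scan indices 2..5 for the minimum = 4 comparison(s); min is 8, place at index 1 -> [-5, 8, 9, 23, 21, 27]
Pass 3: scan indices 3..5 for the minimum = 3 comparison(s); min is 9, place at index 2 -> [-5, 8, 9, 23, 21, 27]
Pass 4: scan indices 4..5 for the minimum = 2 comparison(s); min is 21, place at index 3 -> [-5, 8, 9, 21, 23, 27]
Pass 5: scan indices 5..5 for the minimum = 1 comparison(s); min is 23, place at index 4 -> [-5, 8, 9, 21, 23, 27]
Selection sort always scans the whole unsorted suffix, so the count is (n-1) + (n-2) + ... + 1 = n(n-1)/2 = 6*5/2 = 15 regardless of the input order.
Total comparisons: 5 + 4 + 3 + 2 + 1 = 15


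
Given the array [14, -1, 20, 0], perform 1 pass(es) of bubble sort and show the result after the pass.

After pass 1: [-1, 14, 0, 20] (2 swaps)
Total swaps: 2


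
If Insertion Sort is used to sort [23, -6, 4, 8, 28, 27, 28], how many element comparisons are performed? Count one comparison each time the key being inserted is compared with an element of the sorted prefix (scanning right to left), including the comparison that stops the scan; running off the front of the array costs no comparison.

Insert -6: 23 > -6 (shift), reached front = 1 comparison(s) -> [-6, 23, 4, 8, 28, 27, 28]
Insert 4: 23 > 4 (shift), -6 <= 4 (stop) = 2 comparison(s) -> [-6, 4, 23, 8, 28, 27, 28]
Insert 8: 23 > 8 (shift), 4 <= 8 (stop) = 2 comparison(s) -> [-6, 4, 8, 23, 28, 27, 28]
Insert 28: 23 <= 28 (stop) = 1 comparison(s) -> [-6, 4, 8, 23, 28, 27, 28]
Insert 27: 28 > 27 (shift), 23 <= 27 (stop) = 2 comparison(s) -> [-6, 4, 8, 23, 27, 28, 28]
Insert 28: 28 <= 28 (stop) = 1 comparison(s) -> [-6, 4, 8, 23, 27, 28, 28]
Total comparisons: 1 + 2 + 2 + 1 + 2 + 1 = 9


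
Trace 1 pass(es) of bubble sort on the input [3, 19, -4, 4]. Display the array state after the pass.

After pass 1: [3, -4, 4, 19] (2 swaps)
Total swaps: 2


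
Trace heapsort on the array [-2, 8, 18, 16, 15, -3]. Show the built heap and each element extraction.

Build heap: [18, 16, -2, 8, 15, -3]
Extract 18: [16, 15, -2, 8, -3, 18]
Extract 16: [15, 8, -2, -3, 16, 18]
Extract 15: [8, -3, -2, 15, 16, 18]
Extract 8: [-2, -3, 8, 15, 16, 18]
Extract -2: [-3, -2, 8, 15, 16, 18]


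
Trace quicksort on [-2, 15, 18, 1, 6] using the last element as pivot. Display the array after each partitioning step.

Partition 1: pivot=6 at index 2 -> [-2, 1, 6, 15, 18]
Partition 2: pivot=1 at index 1 -> [-2, 1, 6, 15, 18]
Partition 3: pivot=18 at index 4 -> [-2, 1, 6, 15, 18]


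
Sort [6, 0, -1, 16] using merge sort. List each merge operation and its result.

Divide and conquer:
  Merge [6] + [0] -> [0, 6]
  Merge [-1] + [16] -> [-1, 16]
  Merge [0, 6] + [-1, 16] -> [-1, 0, 6, 16]


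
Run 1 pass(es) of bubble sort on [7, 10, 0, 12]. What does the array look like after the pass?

After pass 1: [7, 0, 10, 12] (1 swaps)
Total swaps: 1


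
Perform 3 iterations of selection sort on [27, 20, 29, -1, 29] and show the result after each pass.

Pass 1: Select minimum -1 at index 3, swap -> [-1, 20, 29, 27, 29]
Pass 2: Select minimum 20 at index 1, swap -> [-1, 20, 29, 27, 29]
Pass 3: Select minimum 27 at index 3, swap -> [-1, 20, 27, 29, 29]


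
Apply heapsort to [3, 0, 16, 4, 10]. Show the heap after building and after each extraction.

Build heap: [16, 10, 3, 4, 0]
Extract 16: [10, 4, 3, 0, 16]
Extract 10: [4, 0, 3, 10, 16]
Extract 4: [3, 0, 4, 10, 16]
Extract 3: [0, 3, 4, 10, 16]


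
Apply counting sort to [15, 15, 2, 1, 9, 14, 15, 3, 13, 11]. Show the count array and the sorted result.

Count array: [0, 1, 1, 1, 0, 0, 0, 0, 0, 1, 0, 1, 0, 1, 1, 3]
(count[i] = number of elements equal to i)
Cumulative count: [0, 1, 2, 3, 3, 3, 3, 3, 3, 4, 4, 5, 5, 6, 7, 10]
Sorted: [1, 2, 3, 9, 11, 13, 14, 15, 15, 15]


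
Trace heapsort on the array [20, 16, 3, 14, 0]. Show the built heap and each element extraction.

Build heap: [20, 16, 3, 14, 0]
Extract 20: [16, 14, 3, 0, 20]
Extract 16: [14, 0, 3, 16, 20]
Extract 14: [3, 0, 14, 16, 20]
Extract 3: [0, 3, 14, 16, 20]


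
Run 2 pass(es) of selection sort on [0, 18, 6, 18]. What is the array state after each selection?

Pass 1: Select minimum 0 at index 0, swap -> [0, 18, 6, 18]
Pass 2: Select minimum 6 at index 2, swap -> [0, 6, 18, 18]


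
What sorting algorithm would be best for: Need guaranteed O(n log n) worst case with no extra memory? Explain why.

Best choice: Heapsort
Reason: Heapsort is O(n log n) worst case and sorts in-place; quicksort can degrade to O(n^2)


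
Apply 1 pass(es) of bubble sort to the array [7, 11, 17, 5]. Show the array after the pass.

After pass 1: [7, 11, 5, 17] (1 swaps)
Total swaps: 1


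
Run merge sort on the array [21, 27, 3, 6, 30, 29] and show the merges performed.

Divide and conquer:
  Merge [27] + [3] -> [3, 27]
  Merge [21] + [3, 27] -> [3, 21, 27]
  Merge [30] + [29] -> [29, 30]
  Merge [6] + [29, 30] -> [6, 29, 30]
  Merge [3, 21, 27] + [6, 29, 30] -> [3, 6, 21, 27, 29, 30]


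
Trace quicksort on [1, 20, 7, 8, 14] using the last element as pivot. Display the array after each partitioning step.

Partition 1: pivot=14 at index 3 -> [1, 7, 8, 14, 20]
Partition 2: pivot=8 at index 2 -> [1, 7, 8, 14, 20]
Partition 3: pivot=7 at index 1 -> [1, 7, 8, 14, 20]


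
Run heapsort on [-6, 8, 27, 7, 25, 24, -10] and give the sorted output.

Build heap: [27, 25, 24, 7, 8, -6, -10]
Extract 27: [25, 8, 24, 7, -10, -6, 27]
Extract 25: [24, 8, -6, 7, -10, 25, 27]
Extract 24: [8, 7, -6, -10, 24, 25, 27]
Extract 8: [7, -10, -6, 8, 24, 25, 27]
Extract 7: [-6, -10, 7, 8, 24, 25, 27]
Extract -6: [-10, -6, 7, 8, 24, 25, 27]


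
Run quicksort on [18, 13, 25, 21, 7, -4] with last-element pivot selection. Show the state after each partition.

Partition 1: pivot=-4 at index 0 -> [-4, 13, 25, 21, 7, 18]
Partition 2: pivot=18 at index 3 -> [-4, 13, 7, 18, 25, 21]
Partition 3: pivot=7 at index 1 -> [-4, 7, 13, 18, 25, 21]
Partition 4: pivot=21 at index 4 -> [-4, 7, 13, 18, 21, 25]


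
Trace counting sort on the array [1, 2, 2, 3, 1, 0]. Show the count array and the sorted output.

Count array: [1, 2, 2, 1]
(count[i] = number of elements equal to i)
Cumulative count: [1, 3, 5, 6]
Sorted: [0, 1, 1, 2, 2, 3]


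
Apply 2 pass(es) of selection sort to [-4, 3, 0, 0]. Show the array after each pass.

Pass 1: Select minimum -4 at index 0, swap -> [-4, 3, 0, 0]
Pass 2: Select minimum 0 at index 2, swap -> [-4, 0, 3, 0]


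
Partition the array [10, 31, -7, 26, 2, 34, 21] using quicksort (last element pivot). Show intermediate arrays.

Partition 1: pivot=21 at index 3 -> [10, -7, 2, 21, 31, 34, 26]
Partition 2: pivot=2 at index 1 -> [-7, 2, 10, 21, 31, 34, 26]
Partition 3: pivot=26 at index 4 -> [-7, 2, 10, 21, 26, 34, 31]
Partition 4: pivot=31 at index 5 -> [-7, 2, 10, 21, 26, 31, 34]


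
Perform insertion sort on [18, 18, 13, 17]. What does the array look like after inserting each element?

First element 18 is already 'sorted'
Insert 18: shifted 0 elements -> [18, 18, 13, 17]
Insert 13: shifted 2 elements -> [13, 18, 18, 17]
Insert 17: shifted 2 elements -> [13, 17, 18, 18]


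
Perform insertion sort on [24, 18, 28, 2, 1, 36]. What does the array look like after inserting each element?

First element 24 is already 'sorted'
Insert 18: shifted 1 elements -> [18, 24, 28, 2, 1, 36]
Insert 28: shifted 0 elements -> [18, 24, 28, 2, 1, 36]
Insert 2: shifted 3 elements -> [2, 18, 24, 28, 1, 36]
Insert 1: shifted 4 elements -> [1, 2, 18, 24, 28, 36]
Insert 36: shifted 0 elements -> [1, 2, 18, 24, 28, 36]


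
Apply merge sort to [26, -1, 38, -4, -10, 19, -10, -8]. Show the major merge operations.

Divide and conquer:
  Merge [26] + [-1] -> [-1, 26]
  Merge [38] + [-4] -> [-4, 38]
  Merge [-1, 26] + [-4, 38] -> [-4, -1, 26, 38]
  Merge [-10] + [19] -> [-10, 19]
  Merge [-10] + [-8] -> [-10, -8]
  Merge [-10, 19] + [-10, -8] -> [-10, -10, -8, 19]
  Merge [-4, -1, 26, 38] + [-10, -10, -8, 19] -> [-10, -10, -8, -4, -1, 19, 26, 38]


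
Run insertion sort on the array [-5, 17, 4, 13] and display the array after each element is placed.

First element -5 is already 'sorted'
Insert 17: shifted 0 elements -> [-5, 17, 4, 13]
Insert 4: shifted 1 elements -> [-5, 4, 17, 13]
Insert 13: shifted 1 elements -> [-5, 4, 13, 17]


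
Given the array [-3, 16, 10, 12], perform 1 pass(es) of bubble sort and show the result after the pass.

After pass 1: [-3, 10, 12, 16] (2 swaps)
Total swaps: 2


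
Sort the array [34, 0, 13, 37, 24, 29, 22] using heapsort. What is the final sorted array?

Build heap: [37, 34, 29, 0, 24, 13, 22]
Extract 37: [34, 24, 29, 0, 22, 13, 37]
Extract 34: [29, 24, 13, 0, 22, 34, 37]
Extract 29: [24, 22, 13, 0, 29, 34, 37]
Extract 24: [22, 0, 13, 24, 29, 34, 37]
Extract 22: [13, 0, 22, 24, 29, 34, 37]
Extract 13: [0, 13, 22, 24, 29, 34, 37]


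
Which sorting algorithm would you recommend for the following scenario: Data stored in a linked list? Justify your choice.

Best choice: Merge sort
Reason: Merge sort doesn't require random access; can be done in O(1) extra space for linked lists


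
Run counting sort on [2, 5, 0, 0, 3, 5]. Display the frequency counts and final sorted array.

Count array: [2, 0, 1, 1, 0, 2]
(count[i] = number of elements equal to i)
Cumulative count: [2, 2, 3, 4, 4, 6]
Sorted: [0, 0, 2, 3, 5, 5]


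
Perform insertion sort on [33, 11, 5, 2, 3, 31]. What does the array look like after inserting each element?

First element 33 is already 'sorted'
Insert 11: shifted 1 elements -> [11, 33, 5, 2, 3, 31]
Insert 5: shifted 2 elements -> [5, 11, 33, 2, 3, 31]
Insert 2: shifted 3 elements -> [2, 5, 11, 33, 3, 31]
Insert 3: shifted 3 elements -> [2, 3, 5, 11, 33, 31]
Insert 31: shifted 1 elements -> [2, 3, 5, 11, 31, 33]


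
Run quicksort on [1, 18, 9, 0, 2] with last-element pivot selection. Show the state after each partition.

Partition 1: pivot=2 at index 2 -> [1, 0, 2, 18, 9]
Partition 2: pivot=0 at index 0 -> [0, 1, 2, 18, 9]
Partition 3: pivot=9 at index 3 -> [0, 1, 2, 9, 18]


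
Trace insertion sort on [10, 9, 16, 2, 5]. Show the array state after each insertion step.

First element 10 is already 'sorted'
Insert 9: shifted 1 elements -> [9, 10, 16, 2, 5]
Insert 16: shifted 0 elements -> [9, 10, 16, 2, 5]
Insert 2: shifted 3 elements -> [2, 9, 10, 16, 5]
Insert 5: shifted 3 elements -> [2, 5, 9, 10, 16]


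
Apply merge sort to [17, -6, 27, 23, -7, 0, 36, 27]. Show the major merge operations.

Divide and conquer:
  Merge [17] + [-6] -> [-6, 17]
  Merge [27] + [23] -> [23, 27]
  Merge [-6, 17] + [23, 27] -> [-6, 17, 23, 27]
  Merge [-7] + [0] -> [-7, 0]
  Merge [36] + [27] -> [27, 36]
  Merge [-7, 0] + [27, 36] -> [-7, 0, 27, 36]
  Merge [-6, 17, 23, 27] + [-7, 0, 27, 36] -> [-7, -6, 0, 17, 23, 27, 27, 36]


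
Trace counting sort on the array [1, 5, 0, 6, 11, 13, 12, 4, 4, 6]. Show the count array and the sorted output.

Count array: [1, 1, 0, 0, 2, 1, 2, 0, 0, 0, 0, 1, 1, 1]
(count[i] = number of elements equal to i)
Cumulative count: [1, 2, 2, 2, 4, 5, 7, 7, 7, 7, 7, 8, 9, 10]
Sorted: [0, 1, 4, 4, 5, 6, 6, 11, 12, 13]


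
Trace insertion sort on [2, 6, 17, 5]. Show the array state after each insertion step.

First element 2 is already 'sorted'
Insert 6: shifted 0 elements -> [2, 6, 17, 5]
Insert 17: shifted 0 elements -> [2, 6, 17, 5]
Insert 5: shifted 2 elements -> [2, 5, 6, 17]


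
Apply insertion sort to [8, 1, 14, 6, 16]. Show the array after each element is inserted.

First element 8 is already 'sorted'
Insert 1: shifted 1 elements -> [1, 8, 14, 6, 16]
Insert 14: shifted 0 elements -> [1, 8, 14, 6, 16]
Insert 6: shifted 2 elements -> [1, 6, 8, 14, 16]
Insert 16: shifted 0 elements -> [1, 6, 8, 14, 16]


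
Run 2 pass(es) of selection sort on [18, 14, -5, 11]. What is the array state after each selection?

Pass 1: Select minimum -5 at index 2, swap -> [-5, 14, 18, 11]
Pass 2: Select minimum 11 at index 3, swap -> [-5, 11, 18, 14]


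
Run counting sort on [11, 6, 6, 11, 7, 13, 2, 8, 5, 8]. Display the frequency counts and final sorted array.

Count array: [0, 0, 1, 0, 0, 1, 2, 1, 2, 0, 0, 2, 0, 1]
(count[i] = number of elements equal to i)
Cumulative count: [0, 0, 1, 1, 1, 2, 4, 5, 7, 7, 7, 9, 9, 10]
Sorted: [2, 5, 6, 6, 7, 8, 8, 11, 11, 13]


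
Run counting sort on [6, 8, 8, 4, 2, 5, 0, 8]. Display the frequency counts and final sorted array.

Count array: [1, 0, 1, 0, 1, 1, 1, 0, 3]
(count[i] = number of elements equal to i)
Cumulative count: [1, 1, 2, 2, 3, 4, 5, 5, 8]
Sorted: [0, 2, 4, 5, 6, 8, 8, 8]


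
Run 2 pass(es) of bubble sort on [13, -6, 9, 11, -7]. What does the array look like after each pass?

After pass 1: [-6, 9, 11, -7, 13] (4 swaps)
After pass 2: [-6, 9, -7, 11, 13] (1 swaps)
Total swaps: 5


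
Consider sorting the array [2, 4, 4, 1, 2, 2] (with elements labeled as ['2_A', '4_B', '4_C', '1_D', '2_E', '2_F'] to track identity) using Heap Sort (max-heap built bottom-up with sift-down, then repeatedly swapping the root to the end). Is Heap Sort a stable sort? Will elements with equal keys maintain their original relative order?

Trace Heap Sort on the labeled array (the key is the number; the letter only tracks identity):
  Build max-heap: [4_B, 2_A, 4_C, 1_D, 2_E, 2_F]
  Swap root 4_B to index 5, re-heapify first 5 -> [4_C, 2_A, 2_F, 1_D, 2_E, 4_B]
  Swap root 4_C to index 4, re-heapify first 4 -> [2_E, 2_A, 2_F, 1_D, 4_C, 4_B]
  Swap root 2_E to index 3, re-heapify first 3 -> [2_A, 1_D, 2_F, 2_E, 4_C, 4_B]
  Swap root 2_A to index 2, re-heapify first 2 -> [2_F, 1_D, 2_A, 2_E, 4_C, 4_B]
  Swap root 2_F to index 1, re-heapify first 1 -> [1_D, 2_F, 2_A, 2_E, 4_C, 4_B]
Final order: [1_D, 2_F, 2_A, 2_E, 4_C, 4_B]
Equal keys:
  value 2: originally 2_A, 2_E, 2_F; after sorting 2_F, 2_A, 2_E -> order changed
  value 4: originally 4_B, 4_C; after sorting 4_C, 4_B -> order changed
Equal keys were reordered, so Heap Sort is not stable: heap construction and root-to-end swaps move elements without regard to the original order of equal keys. (One such input is enough; an unstable sort may happen to preserve order on other inputs, but it gives no guarantee.)
Answer: Not stable


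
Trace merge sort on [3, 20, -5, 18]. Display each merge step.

Divide and conquer:
  Merge [3] + [20] -> [3, 20]
  Merge [-5] + [18] -> [-5, 18]
  Merge [3, 20] + [-5, 18] -> [-5, 3, 18, 20]


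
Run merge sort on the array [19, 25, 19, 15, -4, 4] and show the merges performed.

Divide and conquer:
  Merge [25] + [19] -> [19, 25]
  Merge [19] + [19, 25] -> [19, 19, 25]
  Merge [-4] + [4] -> [-4, 4]
  Merge [15] + [-4, 4] -> [-4, 4, 15]
  Merge [19, 19, 25] + [-4, 4, 15] -> [-4, 4, 15, 19, 19, 25]


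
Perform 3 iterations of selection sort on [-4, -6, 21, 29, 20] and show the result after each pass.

Pass 1: Select minimum -6 at index 1, swap -> [-6, -4, 21, 29, 20]
Pass 2: Select minimum -4 at index 1, swap -> [-6, -4, 21, 29, 20]
Pass 3: Select minimum 20 at index 4, swap -> [-6, -4, 20, 29, 21]


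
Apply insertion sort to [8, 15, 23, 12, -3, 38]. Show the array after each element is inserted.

First element 8 is already 'sorted'
Insert 15: shifted 0 elements -> [8, 15, 23, 12, -3, 38]
Insert 23: shifted 0 elements -> [8, 15, 23, 12, -3, 38]
Insert 12: shifted 2 elements -> [8, 12, 15, 23, -3, 38]
Insert -3: shifted 4 elements -> [-3, 8, 12, 15, 23, 38]
Insert 38: shifted 0 elements -> [-3, 8, 12, 15, 23, 38]


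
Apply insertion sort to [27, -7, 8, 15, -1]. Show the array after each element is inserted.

First element 27 is already 'sorted'
Insert -7: shifted 1 elements -> [-7, 27, 8, 15, -1]
Insert 8: shifted 1 elements -> [-7, 8, 27, 15, -1]
Insert 15: shifted 1 elements -> [-7, 8, 15, 27, -1]
Insert -1: shifted 3 elements -> [-7, -1, 8, 15, 27]


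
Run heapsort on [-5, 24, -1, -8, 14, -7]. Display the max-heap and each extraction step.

Build heap: [24, 14, -1, -8, -5, -7]
Extract 24: [14, -5, -1, -8, -7, 24]
Extract 14: [-1, -5, -7, -8, 14, 24]
Extract -1: [-5, -8, -7, -1, 14, 24]
Extract -5: [-7, -8, -5, -1, 14, 24]
Extract -7: [-8, -7, -5, -1, 14, 24]


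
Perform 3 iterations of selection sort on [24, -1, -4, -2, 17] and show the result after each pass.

Pass 1: Select minimum -4 at index 2, swap -> [-4, -1, 24, -2, 17]
Pass 2: Select minimum -2 at index 3, swap -> [-4, -2, 24, -1, 17]
Pass 3: Select minimum -1 at index 3, swap -> [-4, -2, -1, 24, 17]


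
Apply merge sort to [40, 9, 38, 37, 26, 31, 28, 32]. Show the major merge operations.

Divide and conquer:
  Merge [40] + [9] -> [9, 40]
  Merge [38] + [37] -> [37, 38]
  Merge [9, 40] + [37, 38] -> [9, 37, 38, 40]
  Merge [26] + [31] -> [26, 31]
  Merge [28] + [32] -> [28, 32]
  Merge [26, 31] + [28, 32] -> [26, 28, 31, 32]
  Merge [9, 37, 38, 40] + [26, 28, 31, 32] -> [9, 26, 28, 31, 32, 37, 38, 40]


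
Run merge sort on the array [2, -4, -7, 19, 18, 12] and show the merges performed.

Divide and conquer:
  Merge [-4] + [-7] -> [-7, -4]
  Merge [2] + [-7, -4] -> [-7, -4, 2]
  Merge [18] + [12] -> [12, 18]
  Merge [19] + [12, 18] -> [12, 18, 19]
  Merge [-7, -4, 2] + [12, 18, 19] -> [-7, -4, 2, 12, 18, 19]


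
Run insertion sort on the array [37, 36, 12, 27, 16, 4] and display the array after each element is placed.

First element 37 is already 'sorted'
Insert 36: shifted 1 elements -> [36, 37, 12, 27, 16, 4]
Insert 12: shifted 2 elements -> [12, 36, 37, 27, 16, 4]
Insert 27: shifted 2 elements -> [12, 27, 36, 37, 16, 4]
Insert 16: shifted 3 elements -> [12, 16, 27, 36, 37, 4]
Insert 4: shifted 5 elements -> [4, 12, 16, 27, 36, 37]


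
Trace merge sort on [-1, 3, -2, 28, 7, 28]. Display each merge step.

Divide and conquer:
  Merge [3] + [-2] -> [-2, 3]
  Merge [-1] + [-2, 3] -> [-2, -1, 3]
  Merge [7] + [28] -> [7, 28]
  Merge [28] + [7, 28] -> [7, 28, 28]
  Merge [-2, -1, 3] + [7, 28, 28] -> [-2, -1, 3, 7, 28, 28]


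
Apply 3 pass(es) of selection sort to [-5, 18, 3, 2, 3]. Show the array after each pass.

Pass 1: Select minimum -5 at index 0, swap -> [-5, 18, 3, 2, 3]
Pass 2: Select minimum 2 at index 3, swap -> [-5, 2, 3, 18, 3]
Pass 3: Select minimum 3 at index 2, swap -> [-5, 2, 3, 18, 3]


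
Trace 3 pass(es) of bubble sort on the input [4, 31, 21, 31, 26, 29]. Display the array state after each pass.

After pass 1: [4, 21, 31, 26, 29, 31] (3 swaps)
After pass 2: [4, 21, 26, 29, 31, 31] (2 swaps)
After pass 3: [4, 21, 26, 29, 31, 31] (0 swaps)
Total swaps: 5


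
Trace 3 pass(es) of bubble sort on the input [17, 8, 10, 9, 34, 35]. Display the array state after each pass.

After pass 1: [8, 10, 9, 17, 34, 35] (3 swaps)
After pass 2: [8, 9, 10, 17, 34, 35] (1 swaps)
After pass 3: [8, 9, 10, 17, 34, 35] (0 swaps)
Total swaps: 4


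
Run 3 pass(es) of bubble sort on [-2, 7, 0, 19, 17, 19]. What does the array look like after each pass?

After pass 1: [-2, 0, 7, 17, 19, 19] (2 swaps)
After pass 2: [-2, 0, 7, 17, 19, 19] (0 swaps)
After pass 3: [-2, 0, 7, 17, 19, 19] (0 swaps)
Total swaps: 2


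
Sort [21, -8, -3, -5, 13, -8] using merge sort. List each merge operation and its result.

Divide and conquer:
  Merge [-8] + [-3] -> [-8, -3]
  Merge [21] + [-8, -3] -> [-8, -3, 21]
  Merge [13] + [-8] -> [-8, 13]
  Merge [-5] + [-8, 13] -> [-8, -5, 13]
  Merge [-8, -3, 21] + [-8, -5, 13] -> [-8, -8, -5, -3, 13, 21]


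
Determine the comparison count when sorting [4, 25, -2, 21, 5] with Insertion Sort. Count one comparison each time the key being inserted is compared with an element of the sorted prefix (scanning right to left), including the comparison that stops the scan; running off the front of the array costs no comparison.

Insert 25: 4 <= 25 (stop) = 1 comparison(s) -> [4, 25, -2, 21, 5]
Insert -2: 25 > -2 (shift), 4 > -2 (shift), reached front = 2 comparison(s) -> [-2, 4, 25, 21, 5]
Insert 21: 25 > 21 (shift), 4 <= 21 (stop) = 2 comparison(s) -> [-2, 4, 21, 25, 5]
Insert 5: 25 > 5 (shift), 21 > 5 (shift), 4 <= 5 (stop) = 3 comparison(s) -> [-2, 4, 5, 21, 25]
Total comparisons: 1 + 2 + 2 + 3 = 8


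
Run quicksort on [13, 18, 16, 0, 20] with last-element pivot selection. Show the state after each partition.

Partition 1: pivot=20 at index 4 -> [13, 18, 16, 0, 20]
Partition 2: pivot=0 at index 0 -> [0, 18, 16, 13, 20]
Partition 3: pivot=13 at index 1 -> [0, 13, 16, 18, 20]
Partition 4: pivot=18 at index 3 -> [0, 13, 16, 18, 20]


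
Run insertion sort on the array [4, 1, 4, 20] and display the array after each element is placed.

First element 4 is already 'sorted'
Insert 1: shifted 1 elements -> [1, 4, 4, 20]
Insert 4: shifted 0 elements -> [1, 4, 4, 20]
Insert 20: shifted 0 elements -> [1, 4, 4, 20]


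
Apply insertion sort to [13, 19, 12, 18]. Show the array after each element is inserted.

First element 13 is already 'sorted'
Insert 19: shifted 0 elements -> [13, 19, 12, 18]
Insert 12: shifted 2 elements -> [12, 13, 19, 18]
Insert 18: shifted 1 elements -> [12, 13, 18, 19]


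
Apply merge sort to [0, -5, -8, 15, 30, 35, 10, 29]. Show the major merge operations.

Divide and conquer:
  Merge [0] + [-5] -> [-5, 0]
  Merge [-8] + [15] -> [-8, 15]
  Merge [-5, 0] + [-8, 15] -> [-8, -5, 0, 15]
  Merge [30] + [35] -> [30, 35]
  Merge [10] + [29] -> [10, 29]
  Merge [30, 35] + [10, 29] -> [10, 29, 30, 35]
  Merge [-8, -5, 0, 15] + [10, 29, 30, 35] -> [-8, -5, 0, 10, 15, 29, 30, 35]


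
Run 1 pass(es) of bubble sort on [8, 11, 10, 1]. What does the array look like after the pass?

After pass 1: [8, 10, 1, 11] (2 swaps)
Total swaps: 2


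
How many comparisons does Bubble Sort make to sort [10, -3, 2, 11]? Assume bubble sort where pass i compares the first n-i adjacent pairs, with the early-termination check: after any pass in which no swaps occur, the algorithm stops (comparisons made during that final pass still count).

Pass 1: compare adjacent pairs (0,1)..(2,3) = 3 comparison(s), 2 swap(s) -> [-3, 2, 10, 11]
Pass 2: compare adjacent pairs (0,1)..(1,2) = 2 comparison(s), 0 swap(s) -> [-3, 2, 10, 11]
No swaps in this pass, so bubble sort stops here.
Total comparisons: 3 + 2 = 5


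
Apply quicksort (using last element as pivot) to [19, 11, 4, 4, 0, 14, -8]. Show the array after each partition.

Partition 1: pivot=-8 at index 0 -> [-8, 11, 4, 4, 0, 14, 19]
Partition 2: pivot=19 at index 6 -> [-8, 11, 4, 4, 0, 14, 19]
Partition 3: pivot=14 at index 5 -> [-8, 11, 4, 4, 0, 14, 19]
Partition 4: pivot=0 at index 1 -> [-8, 0, 4, 4, 11, 14, 19]
Partition 5: pivot=11 at index 4 -> [-8, 0, 4, 4, 11, 14, 19]
Partition 6: pivot=4 at index 3 -> [-8, 0, 4, 4, 11, 14, 19]


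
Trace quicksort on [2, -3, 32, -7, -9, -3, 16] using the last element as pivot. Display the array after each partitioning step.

Partition 1: pivot=16 at index 5 -> [2, -3, -7, -9, -3, 16, 32]
Partition 2: pivot=-3 at index 3 -> [-3, -7, -9, -3, 2, 16, 32]
Partition 3: pivot=-9 at index 0 -> [-9, -7, -3, -3, 2, 16, 32]
Partition 4: pivot=-3 at index 2 -> [-9, -7, -3, -3, 2, 16, 32]


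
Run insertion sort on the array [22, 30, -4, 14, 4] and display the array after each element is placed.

First element 22 is already 'sorted'
Insert 30: shifted 0 elements -> [22, 30, -4, 14, 4]
Insert -4: shifted 2 elements -> [-4, 22, 30, 14, 4]
Insert 14: shifted 2 elements -> [-4, 14, 22, 30, 4]
Insert 4: shifted 3 elements -> [-4, 4, 14, 22, 30]


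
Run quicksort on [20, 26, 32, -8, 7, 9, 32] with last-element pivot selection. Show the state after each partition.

Partition 1: pivot=32 at index 6 -> [20, 26, 32, -8, 7, 9, 32]
Partition 2: pivot=9 at index 2 -> [-8, 7, 9, 20, 26, 32, 32]
Partition 3: pivot=7 at index 1 -> [-8, 7, 9, 20, 26, 32, 32]
Partition 4: pivot=32 at index 5 -> [-8, 7, 9, 20, 26, 32, 32]
Partition 5: pivot=26 at index 4 -> [-8, 7, 9, 20, 26, 32, 32]


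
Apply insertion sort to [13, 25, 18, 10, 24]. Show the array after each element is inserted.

First element 13 is already 'sorted'
Insert 25: shifted 0 elements -> [13, 25, 18, 10, 24]
Insert 18: shifted 1 elements -> [13, 18, 25, 10, 24]
Insert 10: shifted 3 elements -> [10, 13, 18, 25, 24]
Insert 24: shifted 1 elements -> [10, 13, 18, 24, 25]


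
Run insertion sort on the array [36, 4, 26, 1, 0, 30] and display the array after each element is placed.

First element 36 is already 'sorted'
Insert 4: shifted 1 elements -> [4, 36, 26, 1, 0, 30]
Insert 26: shifted 1 elements -> [4, 26, 36, 1, 0, 30]
Insert 1: shifted 3 elements -> [1, 4, 26, 36, 0, 30]
Insert 0: shifted 4 elements -> [0, 1, 4, 26, 36, 30]
Insert 30: shifted 1 elements -> [0, 1, 4, 26, 30, 36]


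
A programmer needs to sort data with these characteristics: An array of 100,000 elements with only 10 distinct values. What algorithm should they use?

Best choice: 3-way quicksort or Counting sort
Reason: 3-way (Dutch national flag) partitioning groups every copy of the pivot together, so with only d=10 distinct keys quicksort finishes in O(n log d) expected time, which is effectively linear; counting sort runs in O(n + k) where k is the size of the key range (not the number of distinct values), so it is linear when the 10 values are integers drawn from a small known range


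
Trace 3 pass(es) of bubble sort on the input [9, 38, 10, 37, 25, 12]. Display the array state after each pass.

After pass 1: [9, 10, 37, 25, 12, 38] (4 swaps)
After pass 2: [9, 10, 25, 12, 37, 38] (2 swaps)
After pass 3: [9, 10, 12, 25, 37, 38] (1 swaps)
Total swaps: 7


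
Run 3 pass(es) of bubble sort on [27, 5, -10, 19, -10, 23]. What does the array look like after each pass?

After pass 1: [5, -10, 19, -10, 23, 27] (5 swaps)
After pass 2: [-10, 5, -10, 19, 23, 27] (2 swaps)
After pass 3: [-10, -10, 5, 19, 23, 27] (1 swaps)
Total swaps: 8


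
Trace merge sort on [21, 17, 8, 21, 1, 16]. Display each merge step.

Divide and conquer:
  Merge [17] + [8] -> [8, 17]
  Merge [21] + [8, 17] -> [8, 17, 21]
  Merge [1] + [16] -> [1, 16]
  Merge [21] + [1, 16] -> [1, 16, 21]
  Merge [8, 17, 21] + [1, 16, 21] -> [1, 8, 16, 17, 21, 21]


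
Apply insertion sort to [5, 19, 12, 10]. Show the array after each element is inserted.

First element 5 is already 'sorted'
Insert 19: shifted 0 elements -> [5, 19, 12, 10]
Insert 12: shifted 1 elements -> [5, 12, 19, 10]
Insert 10: shifted 2 elements -> [5, 10, 12, 19]


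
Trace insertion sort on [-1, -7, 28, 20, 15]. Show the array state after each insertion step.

First element -1 is already 'sorted'
Insert -7: shifted 1 elements -> [-7, -1, 28, 20, 15]
Insert 28: shifted 0 elements -> [-7, -1, 28, 20, 15]
Insert 20: shifted 1 elements -> [-7, -1, 20, 28, 15]
Insert 15: shifted 2 elements -> [-7, -1, 15, 20, 28]


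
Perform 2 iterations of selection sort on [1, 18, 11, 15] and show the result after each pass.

Pass 1: Select minimum 1 at index 0, swap -> [1, 18, 11, 15]
Pass 2: Select minimum 11 at index 2, swap -> [1, 11, 18, 15]


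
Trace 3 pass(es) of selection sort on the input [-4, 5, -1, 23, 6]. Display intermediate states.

Pass 1: Select minimum -4 at index 0, swap -> [-4, 5, -1, 23, 6]
Pass 2: Select minimum -1 at index 2, swap -> [-4, -1, 5, 23, 6]
Pass 3: Select minimum 5 at index 2, swap -> [-4, -1, 5, 23, 6]


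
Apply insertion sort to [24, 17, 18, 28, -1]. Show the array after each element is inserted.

First element 24 is already 'sorted'
Insert 17: shifted 1 elements -> [17, 24, 18, 28, -1]
Insert 18: shifted 1 elements -> [17, 18, 24, 28, -1]
Insert 28: shifted 0 elements -> [17, 18, 24, 28, -1]
Insert -1: shifted 4 elements -> [-1, 17, 18, 24, 28]


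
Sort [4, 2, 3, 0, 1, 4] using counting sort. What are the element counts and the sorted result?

Count array: [1, 1, 1, 1, 2]
(count[i] = number of elements equal to i)
Cumulative count: [1, 2, 3, 4, 6]
Sorted: [0, 1, 2, 3, 4, 4]


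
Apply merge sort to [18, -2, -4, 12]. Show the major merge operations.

Divide and conquer:
  Merge [18] + [-2] -> [-2, 18]
  Merge [-4] + [12] -> [-4, 12]
  Merge [-2, 18] + [-4, 12] -> [-4, -2, 12, 18]


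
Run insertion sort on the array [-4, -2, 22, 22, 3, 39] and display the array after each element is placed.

First element -4 is already 'sorted'
Insert -2: shifted 0 elements -> [-4, -2, 22, 22, 3, 39]
Insert 22: shifted 0 elements -> [-4, -2, 22, 22, 3, 39]
Insert 22: shifted 0 elements -> [-4, -2, 22, 22, 3, 39]
Insert 3: shifted 2 elements -> [-4, -2, 3, 22, 22, 39]
Insert 39: shifted 0 elements -> [-4, -2, 3, 22, 22, 39]


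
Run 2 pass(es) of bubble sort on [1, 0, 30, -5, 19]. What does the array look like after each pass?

After pass 1: [0, 1, -5, 19, 30] (3 swaps)
After pass 2: [0, -5, 1, 19, 30] (1 swaps)
Total swaps: 4


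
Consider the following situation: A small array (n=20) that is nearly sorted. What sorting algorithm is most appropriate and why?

Best choice: Insertion sort
Reason: Insertion sort is O(n) for nearly sorted arrays and has low overhead


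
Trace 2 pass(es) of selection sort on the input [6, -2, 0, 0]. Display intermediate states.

Pass 1: Select minimum -2 at index 1, swap -> [-2, 6, 0, 0]
Pass 2: Select minimum 0 at index 2, swap -> [-2, 0, 6, 0]


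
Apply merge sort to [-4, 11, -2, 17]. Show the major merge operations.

Divide and conquer:
  Merge [-4] + [11] -> [-4, 11]
  Merge [-2] + [17] -> [-2, 17]
  Merge [-4, 11] + [-2, 17] -> [-4, -2, 11, 17]


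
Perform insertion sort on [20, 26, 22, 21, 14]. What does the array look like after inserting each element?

First element 20 is already 'sorted'
Insert 26: shifted 0 elements -> [20, 26, 22, 21, 14]
Insert 22: shifted 1 elements -> [20, 22, 26, 21, 14]
Insert 21: shifted 2 elements -> [20, 21, 22, 26, 14]
Insert 14: shifted 4 elements -> [14, 20, 21, 22, 26]


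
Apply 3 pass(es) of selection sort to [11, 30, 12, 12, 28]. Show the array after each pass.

Pass 1: Select minimum 11 at index 0, swap -> [11, 30, 12, 12, 28]
Pass 2: Select minimum 12 at index 2, swap -> [11, 12, 30, 12, 28]
Pass 3: Select minimum 12 at index 3, swap -> [11, 12, 12, 30, 28]


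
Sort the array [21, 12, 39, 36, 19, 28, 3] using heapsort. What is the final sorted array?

Build heap: [39, 36, 28, 12, 19, 21, 3]
Extract 39: [36, 19, 28, 12, 3, 21, 39]
Extract 36: [28, 19, 21, 12, 3, 36, 39]
Extract 28: [21, 19, 3, 12, 28, 36, 39]
Extract 21: [19, 12, 3, 21, 28, 36, 39]
Extract 19: [12, 3, 19, 21, 28, 36, 39]
Extract 12: [3, 12, 19, 21, 28, 36, 39]


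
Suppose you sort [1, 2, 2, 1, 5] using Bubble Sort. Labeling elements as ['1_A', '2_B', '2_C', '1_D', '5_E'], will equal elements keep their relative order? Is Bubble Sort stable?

Trace Bubble Sort on the labeled array (the key is the number; the letter only tracks identity):
  After pass 1: [1_A, 2_B, 1_D, 2_C, 5_E]
  After pass 2: [1_A, 1_D, 2_B, 2_C, 5_E]
  After pass 3: [1_A, 1_D, 2_B, 2_C, 5_E] (no swaps, done)
Final order: [1_A, 1_D, 2_B, 2_C, 5_E]
Equal keys:
  value 1: originally 1_A, 1_D; after sorting 1_A, 1_D -> order preserved
  value 2: originally 2_B, 2_C; after sorting 2_B, 2_C -> order preserved
All equal keys kept their original relative order. Bubble Sort is stable: it only swaps adjacent elements when the left one is strictly greater, so equal keys never move past each other.
Answer: Stable
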